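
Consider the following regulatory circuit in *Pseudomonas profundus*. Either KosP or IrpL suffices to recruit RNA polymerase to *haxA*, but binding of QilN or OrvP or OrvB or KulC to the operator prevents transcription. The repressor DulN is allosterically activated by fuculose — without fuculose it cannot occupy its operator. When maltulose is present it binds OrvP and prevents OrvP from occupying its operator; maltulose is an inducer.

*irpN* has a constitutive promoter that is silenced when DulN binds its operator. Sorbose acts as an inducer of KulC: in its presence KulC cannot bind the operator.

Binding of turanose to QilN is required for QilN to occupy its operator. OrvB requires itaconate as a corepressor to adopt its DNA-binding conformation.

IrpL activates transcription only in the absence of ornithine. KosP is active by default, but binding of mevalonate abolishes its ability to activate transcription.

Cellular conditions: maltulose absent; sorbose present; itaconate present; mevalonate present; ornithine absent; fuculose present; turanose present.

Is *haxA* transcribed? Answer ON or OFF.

OFF

Turanose is present, so QilN is active.
Maltulose is absent, so OrvP is active.
Mevalonate is present, so KosP is inactive.
Itaconate is present, so OrvB is active.
Sorbose is present, so KulC is inactive.
Ornithine is absent, so IrpL is active.
With repressor QilN bound, *haxA* is not transcribed.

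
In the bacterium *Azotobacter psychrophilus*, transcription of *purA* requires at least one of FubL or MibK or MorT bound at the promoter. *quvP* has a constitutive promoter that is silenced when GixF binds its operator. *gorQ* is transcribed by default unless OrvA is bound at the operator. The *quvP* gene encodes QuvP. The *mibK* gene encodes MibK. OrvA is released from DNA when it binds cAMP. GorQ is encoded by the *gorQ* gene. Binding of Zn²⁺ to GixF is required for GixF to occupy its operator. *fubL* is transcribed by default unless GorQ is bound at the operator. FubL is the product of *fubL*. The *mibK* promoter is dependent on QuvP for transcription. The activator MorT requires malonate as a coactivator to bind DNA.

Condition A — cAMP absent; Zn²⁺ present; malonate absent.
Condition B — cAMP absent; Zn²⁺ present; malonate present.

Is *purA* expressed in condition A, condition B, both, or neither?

both

Condition A:
cAMP is absent, so OrvA is active.
With repressor OrvA bound, *gorQ* is not transcribed.
So GorQ is not produced.
With no repressor bound, *fubL* is transcribed.
So FubL is produced and active.
Zn²⁺ is present, so GixF is active.
With repressor GixF bound, *quvP* is not transcribed.
So QuvP is not produced.
Required activator QuvP is absent, so *mibK* is not transcribed.
So MibK is not produced.
Malonate is absent, so MorT is inactive.
Activator FubL is present, so *purA* is transcribed.
→ *purA* is ON in A.
Condition B:
cAMP is absent, so OrvA is active.
With repressor OrvA bound, *gorQ* is not transcribed.
So GorQ is not produced.
With no repressor bound, *fubL* is transcribed.
So FubL is produced and active.
Zn²⁺ is present, so GixF is active.
With repressor GixF bound, *quvP* is not transcribed.
So QuvP is not produced.
Required activator QuvP is absent, so *mibK* is not transcribed.
So MibK is not produced.
Malonate is present, so MorT is active.
Activator FubL is present, so *purA* is transcribed.
→ *purA* is ON in B.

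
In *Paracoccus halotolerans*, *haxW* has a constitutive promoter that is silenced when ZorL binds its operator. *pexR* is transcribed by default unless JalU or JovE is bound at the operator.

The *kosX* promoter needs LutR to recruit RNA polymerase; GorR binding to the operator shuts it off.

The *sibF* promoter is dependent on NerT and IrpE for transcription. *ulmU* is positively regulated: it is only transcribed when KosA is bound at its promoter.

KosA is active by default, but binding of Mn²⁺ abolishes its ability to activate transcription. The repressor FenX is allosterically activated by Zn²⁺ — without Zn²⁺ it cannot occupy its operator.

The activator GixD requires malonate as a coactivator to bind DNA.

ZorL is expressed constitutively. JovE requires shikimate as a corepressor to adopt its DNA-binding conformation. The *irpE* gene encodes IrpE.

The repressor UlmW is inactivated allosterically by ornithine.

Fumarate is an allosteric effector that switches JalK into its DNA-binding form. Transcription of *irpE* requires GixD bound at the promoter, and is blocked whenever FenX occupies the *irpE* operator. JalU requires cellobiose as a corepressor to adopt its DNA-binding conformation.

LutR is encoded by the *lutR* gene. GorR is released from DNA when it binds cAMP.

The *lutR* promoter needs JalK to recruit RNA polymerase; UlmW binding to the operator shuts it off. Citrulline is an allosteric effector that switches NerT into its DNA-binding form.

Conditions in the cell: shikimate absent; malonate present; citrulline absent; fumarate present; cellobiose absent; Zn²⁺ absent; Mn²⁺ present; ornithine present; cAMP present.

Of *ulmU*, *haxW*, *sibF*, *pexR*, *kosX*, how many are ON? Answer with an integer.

2

Mn²⁺ is present, so KosA is inactive.
Required activator KosA is absent, so *ulmU* is not transcribed.
→ *ulmU* is OFF.
ZorL is produced constitutively and is active.
With repressor ZorL bound, *haxW* is not transcribed.
→ *haxW* is OFF.
Citrulline is absent, so NerT is inactive.
Malonate is present, so GixD is active.
Zn²⁺ is absent, so FenX is inactive.
No repressor is bound and GixD is active, so *irpE* is transcribed.
So IrpE is produced and active.
Required activator NerT is absent, so *sibF* is not transcribed.
→ *sibF* is OFF.
Cellobiose is absent, so JalU is inactive.
Shikimate is absent, so JovE is inactive.
With no repressor bound, *pexR* is transcribed.
→ *pexR* is ON.
cAMP is present, so GorR is inactive.
Ornithine is present, so UlmW is inactive.
Fumarate is present, so JalK is active.
No repressor is bound and JalK is active, so *lutR* is transcribed.
So LutR is produced and active.
No repressor is bound and LutR is active, so *kosX* is transcribed.
→ *kosX* is ON.
2 of the 5 genes are transcribed.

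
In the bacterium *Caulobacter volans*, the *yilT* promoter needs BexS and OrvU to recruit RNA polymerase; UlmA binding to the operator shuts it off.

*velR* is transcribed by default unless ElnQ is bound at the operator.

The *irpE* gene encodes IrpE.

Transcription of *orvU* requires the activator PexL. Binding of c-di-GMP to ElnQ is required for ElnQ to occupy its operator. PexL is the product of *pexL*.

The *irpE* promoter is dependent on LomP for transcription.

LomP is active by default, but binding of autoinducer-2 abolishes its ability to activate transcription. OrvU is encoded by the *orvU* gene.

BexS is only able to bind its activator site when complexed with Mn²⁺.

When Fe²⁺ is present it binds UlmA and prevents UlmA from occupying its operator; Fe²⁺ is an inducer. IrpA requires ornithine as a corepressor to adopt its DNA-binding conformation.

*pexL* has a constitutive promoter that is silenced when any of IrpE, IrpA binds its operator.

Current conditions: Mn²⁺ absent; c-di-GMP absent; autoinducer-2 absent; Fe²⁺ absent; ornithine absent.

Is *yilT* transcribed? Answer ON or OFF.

OFF

Fe²⁺ is absent, so UlmA is active.
Mn²⁺ is absent, so BexS is inactive.
Autoinducer-2 is absent, so LomP is active.
No repressor is bound and LomP is active, so *irpE* is transcribed.
So IrpE is produced and active.
Ornithine is absent, so IrpA is inactive.
With repressor IrpE bound, *pexL* is not transcribed.
So PexL is not produced.
Required activator PexL is absent, so *orvU* is not transcribed.
So OrvU is not produced.
With repressor UlmA bound, *yilT* is not transcribed.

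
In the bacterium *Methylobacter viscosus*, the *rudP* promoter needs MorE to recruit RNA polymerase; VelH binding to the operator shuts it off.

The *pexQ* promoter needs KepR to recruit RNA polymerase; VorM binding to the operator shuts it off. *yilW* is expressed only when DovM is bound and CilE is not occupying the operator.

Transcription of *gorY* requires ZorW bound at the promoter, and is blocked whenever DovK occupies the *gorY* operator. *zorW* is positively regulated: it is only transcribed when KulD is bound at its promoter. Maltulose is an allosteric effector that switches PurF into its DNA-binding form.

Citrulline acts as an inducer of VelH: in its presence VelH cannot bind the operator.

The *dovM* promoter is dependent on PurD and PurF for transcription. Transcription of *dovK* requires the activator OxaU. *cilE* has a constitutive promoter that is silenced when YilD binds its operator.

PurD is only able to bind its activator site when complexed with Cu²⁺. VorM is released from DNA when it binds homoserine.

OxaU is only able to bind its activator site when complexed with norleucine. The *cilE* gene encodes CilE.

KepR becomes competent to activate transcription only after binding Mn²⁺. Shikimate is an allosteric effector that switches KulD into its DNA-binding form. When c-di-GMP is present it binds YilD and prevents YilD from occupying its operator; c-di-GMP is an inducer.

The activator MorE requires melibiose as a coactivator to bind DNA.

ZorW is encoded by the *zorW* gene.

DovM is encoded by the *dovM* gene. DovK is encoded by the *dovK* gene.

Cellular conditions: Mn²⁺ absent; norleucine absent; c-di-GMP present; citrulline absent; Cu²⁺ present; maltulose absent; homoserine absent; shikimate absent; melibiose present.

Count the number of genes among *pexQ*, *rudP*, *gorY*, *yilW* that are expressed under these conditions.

Mn²⁺ is absent, so KepR is inactive.
Homoserine is absent, so VorM is active.
With repressor VorM bound, *pexQ* is not transcribed.
→ *pexQ* is OFF.
Melibiose is present, so MorE is active.
Citrulline is absent, so VelH is active.
With repressor VelH bound, *rudP* is not transcribed.
→ *rudP* is OFF.
Norleucine is absent, so OxaU is inactive.
Required activator OxaU is absent, so *dovK* is not transcribed.
So DovK is not produced.
Shikimate is absent, so KulD is inactive.
Required activator KulD is absent, so *zorW* is not transcribed.
So ZorW is not produced.
Required activator ZorW is absent, so *gorY* is not transcribed.
→ *gorY* is OFF.
c-di-GMP is present, so YilD is inactive.
With no repressor bound, *cilE* is transcribed.
So CilE is produced and active.
Cu²⁺ is present, so PurD is active.
Maltulose is absent, so PurF is inactive.
Required activator PurF is absent, so *dovM* is not transcribed.
So DovM is not produced.
With repressor CilE bound, *yilW* is not transcribed.
→ *yilW* is OFF.
0 of the 4 genes are transcribed.

0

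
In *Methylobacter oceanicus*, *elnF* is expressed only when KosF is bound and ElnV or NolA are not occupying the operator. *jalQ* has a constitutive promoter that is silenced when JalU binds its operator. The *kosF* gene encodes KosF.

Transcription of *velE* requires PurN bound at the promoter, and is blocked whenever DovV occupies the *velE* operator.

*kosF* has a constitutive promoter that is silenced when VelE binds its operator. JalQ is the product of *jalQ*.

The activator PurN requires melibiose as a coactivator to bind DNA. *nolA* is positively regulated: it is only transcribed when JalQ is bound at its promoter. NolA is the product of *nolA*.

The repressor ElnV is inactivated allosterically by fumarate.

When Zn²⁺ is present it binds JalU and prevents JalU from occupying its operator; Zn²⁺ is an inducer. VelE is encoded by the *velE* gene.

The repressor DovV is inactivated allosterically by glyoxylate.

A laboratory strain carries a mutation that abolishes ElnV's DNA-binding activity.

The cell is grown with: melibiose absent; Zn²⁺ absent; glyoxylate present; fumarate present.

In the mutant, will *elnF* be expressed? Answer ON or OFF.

ElnV is non-functional in this strain, so it has no effect.
Melibiose is absent, so PurN is inactive.
Glyoxylate is present, so DovV is inactive.
Required activator PurN is absent, so *velE* is not transcribed.
So VelE is not produced.
With no repressor bound, *kosF* is transcribed.
So KosF is produced and active.
Zn²⁺ is absent, so JalU is active.
With repressor JalU bound, *jalQ* is not transcribed.
So JalQ is not produced.
Required activator JalQ is absent, so *nolA* is not transcribed.
So NolA is not produced.
No repressor is bound and KosF is active, so *elnF* is transcribed.

ON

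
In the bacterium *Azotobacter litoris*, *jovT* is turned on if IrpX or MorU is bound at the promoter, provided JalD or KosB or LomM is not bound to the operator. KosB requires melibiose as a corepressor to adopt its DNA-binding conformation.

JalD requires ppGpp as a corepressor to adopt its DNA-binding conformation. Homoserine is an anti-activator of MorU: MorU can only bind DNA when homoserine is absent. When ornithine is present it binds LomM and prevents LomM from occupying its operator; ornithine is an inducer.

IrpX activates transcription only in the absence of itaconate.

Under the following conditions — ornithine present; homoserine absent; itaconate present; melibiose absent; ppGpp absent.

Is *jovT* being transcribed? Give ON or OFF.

ppGpp is absent, so JalD is inactive.
Melibiose is absent, so KosB is inactive.
Ornithine is present, so LomM is inactive.
Itaconate is present, so IrpX is inactive.
Homoserine is absent, so MorU is active.
Activator MorU is present, so *jovT* is transcribed.

ON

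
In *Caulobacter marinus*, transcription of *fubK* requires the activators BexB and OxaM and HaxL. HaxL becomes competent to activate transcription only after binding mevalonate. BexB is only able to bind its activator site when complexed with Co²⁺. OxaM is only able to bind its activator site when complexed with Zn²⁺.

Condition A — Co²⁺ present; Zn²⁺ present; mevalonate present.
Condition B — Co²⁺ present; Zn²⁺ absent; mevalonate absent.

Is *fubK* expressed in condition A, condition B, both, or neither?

Condition A:
Co²⁺ is present, so BexB is active.
Zn²⁺ is present, so OxaM is active.
Mevalonate is present, so HaxL is active.
No repressor is bound and BexB and OxaM and HaxL are active, so *fubK* is transcribed.
→ *fubK* is ON in A.
Condition B:
Co²⁺ is present, so BexB is active.
Zn²⁺ is absent, so OxaM is inactive.
Mevalonate is absent, so HaxL is inactive.
Required activator OxaM is absent, so *fubK* is not transcribed.
→ *fubK* is OFF in B.

A only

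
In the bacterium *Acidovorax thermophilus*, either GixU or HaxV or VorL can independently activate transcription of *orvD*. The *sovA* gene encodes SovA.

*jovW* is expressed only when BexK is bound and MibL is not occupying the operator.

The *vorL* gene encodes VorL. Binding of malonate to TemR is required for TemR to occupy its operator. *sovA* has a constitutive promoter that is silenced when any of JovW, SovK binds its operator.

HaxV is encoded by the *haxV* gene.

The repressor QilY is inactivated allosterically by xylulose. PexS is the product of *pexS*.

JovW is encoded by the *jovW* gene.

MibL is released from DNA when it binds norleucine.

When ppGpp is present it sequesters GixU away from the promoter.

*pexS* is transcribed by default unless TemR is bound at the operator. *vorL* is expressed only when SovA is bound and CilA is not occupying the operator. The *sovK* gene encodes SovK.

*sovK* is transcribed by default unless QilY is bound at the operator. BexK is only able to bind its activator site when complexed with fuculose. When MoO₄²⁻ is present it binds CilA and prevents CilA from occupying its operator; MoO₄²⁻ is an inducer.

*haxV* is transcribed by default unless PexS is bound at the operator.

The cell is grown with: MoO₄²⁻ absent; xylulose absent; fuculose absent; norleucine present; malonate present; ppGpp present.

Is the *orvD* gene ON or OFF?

ppGpp is present, so GixU is inactive.
Malonate is present, so TemR is active.
With repressor TemR bound, *pexS* is not transcribed.
So PexS is not produced.
With no repressor bound, *haxV* is transcribed.
So HaxV is produced and active.
MoO₄²⁻ is absent, so CilA is active.
Fuculose is absent, so BexK is inactive.
Norleucine is present, so MibL is inactive.
Required activator BexK is absent, so *jovW* is not transcribed.
So JovW is not produced.
Xylulose is absent, so QilY is active.
With repressor QilY bound, *sovK* is not transcribed.
So SovK is not produced.
With no repressor bound, *sovA* is transcribed.
So SovA is produced and active.
With repressor CilA bound, *vorL* is not transcribed.
So VorL is not produced.
Activator HaxV is present, so *orvD* is transcribed.

ON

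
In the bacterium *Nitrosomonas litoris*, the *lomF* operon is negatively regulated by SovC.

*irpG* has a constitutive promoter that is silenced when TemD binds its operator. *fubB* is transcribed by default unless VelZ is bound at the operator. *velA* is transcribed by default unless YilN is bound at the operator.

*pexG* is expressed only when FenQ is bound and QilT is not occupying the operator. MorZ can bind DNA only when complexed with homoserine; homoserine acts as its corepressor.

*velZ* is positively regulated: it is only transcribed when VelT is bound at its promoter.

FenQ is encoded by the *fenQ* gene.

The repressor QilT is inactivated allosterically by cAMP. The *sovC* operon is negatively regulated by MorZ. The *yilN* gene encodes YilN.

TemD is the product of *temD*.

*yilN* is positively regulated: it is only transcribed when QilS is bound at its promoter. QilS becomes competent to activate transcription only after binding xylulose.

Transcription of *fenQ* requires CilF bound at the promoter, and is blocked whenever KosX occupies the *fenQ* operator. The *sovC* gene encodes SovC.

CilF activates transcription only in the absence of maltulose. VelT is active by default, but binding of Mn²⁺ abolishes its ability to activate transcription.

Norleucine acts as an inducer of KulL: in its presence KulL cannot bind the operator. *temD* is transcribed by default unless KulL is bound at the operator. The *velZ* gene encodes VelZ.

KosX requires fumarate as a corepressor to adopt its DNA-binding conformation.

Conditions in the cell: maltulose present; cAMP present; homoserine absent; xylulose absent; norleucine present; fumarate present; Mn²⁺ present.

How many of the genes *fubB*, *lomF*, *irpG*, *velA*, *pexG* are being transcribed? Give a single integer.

2

Mn²⁺ is present, so VelT is inactive.
Required activator VelT is absent, so *velZ* is not transcribed.
So VelZ is not produced.
With no repressor bound, *fubB* is transcribed.
→ *fubB* is ON.
Homoserine is absent, so MorZ is inactive.
With no repressor bound, *sovC* is transcribed.
So SovC is produced and active.
With repressor SovC bound, *lomF* is not transcribed.
→ *lomF* is OFF.
Norleucine is present, so KulL is inactive.
With no repressor bound, *temD* is transcribed.
So TemD is produced and active.
With repressor TemD bound, *irpG* is not transcribed.
→ *irpG* is OFF.
Xylulose is absent, so QilS is inactive.
Required activator QilS is absent, so *yilN* is not transcribed.
So YilN is not produced.
With no repressor bound, *velA* is transcribed.
→ *velA* is ON.
Fumarate is present, so KosX is active.
Maltulose is present, so CilF is inactive.
With repressor KosX bound, *fenQ* is not transcribed.
So FenQ is not produced.
cAMP is present, so QilT is inactive.
Required activator FenQ is absent, so *pexG* is not transcribed.
→ *pexG* is OFF.
2 of the 5 genes are transcribed.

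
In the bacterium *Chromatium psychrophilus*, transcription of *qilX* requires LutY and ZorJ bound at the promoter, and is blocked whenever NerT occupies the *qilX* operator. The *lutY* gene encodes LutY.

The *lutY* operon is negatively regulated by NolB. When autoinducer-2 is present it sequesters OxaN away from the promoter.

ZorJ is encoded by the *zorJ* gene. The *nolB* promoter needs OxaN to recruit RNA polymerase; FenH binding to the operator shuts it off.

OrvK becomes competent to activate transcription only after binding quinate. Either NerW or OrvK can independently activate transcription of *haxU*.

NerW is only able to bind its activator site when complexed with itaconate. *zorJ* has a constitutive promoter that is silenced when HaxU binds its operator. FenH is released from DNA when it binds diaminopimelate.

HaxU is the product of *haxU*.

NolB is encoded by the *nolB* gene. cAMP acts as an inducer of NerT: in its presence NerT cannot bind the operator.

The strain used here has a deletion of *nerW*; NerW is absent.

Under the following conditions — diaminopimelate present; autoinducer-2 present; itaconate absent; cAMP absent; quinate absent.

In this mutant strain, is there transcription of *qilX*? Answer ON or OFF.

OFF

Diaminopimelate is present, so FenH is inactive.
Autoinducer-2 is present, so OxaN is inactive.
Required activator OxaN is absent, so *nolB* is not transcribed.
So NolB is not produced.
With no repressor bound, *lutY* is transcribed.
So LutY is produced and active.
NerW is non-functional in this strain, so it has no effect.
Quinate is absent, so OrvK is inactive.
No activator is available at the *haxU* promoter, so *haxU* is not transcribed.
So HaxU is not produced.
With no repressor bound, *zorJ* is transcribed.
So ZorJ is produced and active.
cAMP is absent, so NerT is active.
With repressor NerT bound, *qilX* is not transcribed.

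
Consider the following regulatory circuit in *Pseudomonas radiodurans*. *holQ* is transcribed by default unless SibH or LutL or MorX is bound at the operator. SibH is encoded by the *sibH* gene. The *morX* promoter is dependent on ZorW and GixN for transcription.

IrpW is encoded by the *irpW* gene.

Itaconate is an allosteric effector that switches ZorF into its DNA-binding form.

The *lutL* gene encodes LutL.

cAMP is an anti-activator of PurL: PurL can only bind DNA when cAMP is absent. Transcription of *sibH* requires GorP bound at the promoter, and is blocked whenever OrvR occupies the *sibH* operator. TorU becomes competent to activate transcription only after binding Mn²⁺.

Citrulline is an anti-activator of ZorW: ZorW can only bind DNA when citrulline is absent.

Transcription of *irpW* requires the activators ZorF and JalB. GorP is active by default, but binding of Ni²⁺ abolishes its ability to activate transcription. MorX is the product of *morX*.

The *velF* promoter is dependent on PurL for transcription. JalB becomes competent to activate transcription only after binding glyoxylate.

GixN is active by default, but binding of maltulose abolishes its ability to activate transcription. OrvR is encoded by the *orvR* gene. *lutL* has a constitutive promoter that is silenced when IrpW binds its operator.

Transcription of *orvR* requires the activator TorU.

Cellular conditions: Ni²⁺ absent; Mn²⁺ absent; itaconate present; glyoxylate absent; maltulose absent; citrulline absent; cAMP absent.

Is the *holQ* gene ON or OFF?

OFF

Ni²⁺ is absent, so GorP is active.
Mn²⁺ is absent, so TorU is inactive.
Required activator TorU is absent, so *orvR* is not transcribed.
So OrvR is not produced.
No repressor is bound and GorP is active, so *sibH* is transcribed.
So SibH is produced and active.
Itaconate is present, so ZorF is active.
Glyoxylate is absent, so JalB is inactive.
Required activator JalB is absent, so *irpW* is not transcribed.
So IrpW is not produced.
With no repressor bound, *lutL* is transcribed.
So LutL is produced and active.
Citrulline is absent, so ZorW is active.
Maltulose is absent, so GixN is active.
No repressor is bound and ZorW and GixN are active, so *morX* is transcribed.
So MorX is produced and active.
With repressor SibH bound, *holQ* is not transcribed.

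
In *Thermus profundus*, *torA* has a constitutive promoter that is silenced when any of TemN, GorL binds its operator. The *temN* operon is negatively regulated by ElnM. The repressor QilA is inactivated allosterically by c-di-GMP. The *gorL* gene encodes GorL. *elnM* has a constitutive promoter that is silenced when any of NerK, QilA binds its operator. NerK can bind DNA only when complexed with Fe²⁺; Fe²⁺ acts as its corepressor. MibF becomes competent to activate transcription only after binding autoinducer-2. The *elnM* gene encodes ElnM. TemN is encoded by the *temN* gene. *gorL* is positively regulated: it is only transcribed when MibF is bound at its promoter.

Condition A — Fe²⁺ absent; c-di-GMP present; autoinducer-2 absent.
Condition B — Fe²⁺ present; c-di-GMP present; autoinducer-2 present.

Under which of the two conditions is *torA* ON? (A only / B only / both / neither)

Condition A:
Fe²⁺ is absent, so NerK is inactive.
c-di-GMP is present, so QilA is inactive.
With no repressor bound, *elnM* is transcribed.
So ElnM is produced and active.
With repressor ElnM bound, *temN* is not transcribed.
So TemN is not produced.
Autoinducer-2 is absent, so MibF is inactive.
Required activator MibF is absent, so *gorL* is not transcribed.
So GorL is not produced.
With no repressor bound, *torA* is transcribed.
→ *torA* is ON in A.
Condition B:
Fe²⁺ is present, so NerK is active.
c-di-GMP is present, so QilA is inactive.
With repressor NerK bound, *elnM* is not transcribed.
So ElnM is not produced.
With no repressor bound, *temN* is transcribed.
So TemN is produced and active.
Autoinducer-2 is present, so MibF is active.
No repressor is bound and MibF is active, so *gorL* is transcribed.
So GorL is produced and active.
With repressor TemN bound, *torA* is not transcribed.
→ *torA* is OFF in B.

A only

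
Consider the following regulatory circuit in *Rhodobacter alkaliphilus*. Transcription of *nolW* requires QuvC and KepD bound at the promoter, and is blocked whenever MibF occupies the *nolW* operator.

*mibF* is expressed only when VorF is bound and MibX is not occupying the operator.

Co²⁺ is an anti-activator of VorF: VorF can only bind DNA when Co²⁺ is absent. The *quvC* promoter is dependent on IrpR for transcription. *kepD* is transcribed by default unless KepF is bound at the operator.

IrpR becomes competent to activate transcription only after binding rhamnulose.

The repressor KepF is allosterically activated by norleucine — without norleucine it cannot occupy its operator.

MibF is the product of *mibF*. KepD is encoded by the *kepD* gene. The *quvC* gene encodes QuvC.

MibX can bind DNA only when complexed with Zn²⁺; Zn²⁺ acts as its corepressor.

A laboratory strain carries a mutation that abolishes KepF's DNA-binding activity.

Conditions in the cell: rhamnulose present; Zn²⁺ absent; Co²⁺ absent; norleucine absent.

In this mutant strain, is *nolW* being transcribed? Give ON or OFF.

Co²⁺ is absent, so VorF is active.
Zn²⁺ is absent, so MibX is inactive.
No repressor is bound and VorF is active, so *mibF* is transcribed.
So MibF is produced and active.
Rhamnulose is present, so IrpR is active.
No repressor is bound and IrpR is active, so *quvC* is transcribed.
So QuvC is produced and active.
KepF is non-functional in this strain, so it has no effect.
With no repressor bound, *kepD* is transcribed.
So KepD is produced and active.
With repressor MibF bound, *nolW* is not transcribed.

OFF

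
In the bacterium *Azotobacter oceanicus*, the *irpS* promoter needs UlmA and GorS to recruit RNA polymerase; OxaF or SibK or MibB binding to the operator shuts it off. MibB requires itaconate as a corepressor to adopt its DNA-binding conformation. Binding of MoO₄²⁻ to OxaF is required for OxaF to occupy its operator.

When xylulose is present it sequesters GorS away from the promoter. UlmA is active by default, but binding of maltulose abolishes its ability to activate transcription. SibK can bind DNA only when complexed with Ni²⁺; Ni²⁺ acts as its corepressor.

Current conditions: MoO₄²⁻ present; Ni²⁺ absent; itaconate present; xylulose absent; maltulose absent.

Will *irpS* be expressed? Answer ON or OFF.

Maltulose is absent, so UlmA is active.
Xylulose is absent, so GorS is active.
MoO₄²⁻ is present, so OxaF is active.
Ni²⁺ is absent, so SibK is inactive.
Itaconate is present, so MibB is active.
With repressor OxaF bound, *irpS* is not transcribed.

OFF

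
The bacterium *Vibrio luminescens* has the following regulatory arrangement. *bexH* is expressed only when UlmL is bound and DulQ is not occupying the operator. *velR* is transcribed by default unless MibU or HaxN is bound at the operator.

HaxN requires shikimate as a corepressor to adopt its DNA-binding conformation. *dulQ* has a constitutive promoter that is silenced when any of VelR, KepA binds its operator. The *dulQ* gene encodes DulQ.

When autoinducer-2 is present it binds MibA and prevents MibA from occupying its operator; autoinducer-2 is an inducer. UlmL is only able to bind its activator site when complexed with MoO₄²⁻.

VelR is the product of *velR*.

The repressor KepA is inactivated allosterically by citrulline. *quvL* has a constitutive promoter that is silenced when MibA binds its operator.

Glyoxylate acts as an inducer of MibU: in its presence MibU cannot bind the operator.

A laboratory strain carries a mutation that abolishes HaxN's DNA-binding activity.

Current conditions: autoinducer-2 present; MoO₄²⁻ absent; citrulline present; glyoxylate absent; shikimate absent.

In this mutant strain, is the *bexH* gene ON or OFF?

OFF

Glyoxylate is absent, so MibU is active.
HaxN is non-functional in this strain, so it has no effect.
With repressor MibU bound, *velR* is not transcribed.
So VelR is not produced.
Citrulline is present, so KepA is inactive.
With no repressor bound, *dulQ* is transcribed.
So DulQ is produced and active.
MoO₄²⁻ is absent, so UlmL is inactive.
With repressor DulQ bound, *bexH* is not transcribed.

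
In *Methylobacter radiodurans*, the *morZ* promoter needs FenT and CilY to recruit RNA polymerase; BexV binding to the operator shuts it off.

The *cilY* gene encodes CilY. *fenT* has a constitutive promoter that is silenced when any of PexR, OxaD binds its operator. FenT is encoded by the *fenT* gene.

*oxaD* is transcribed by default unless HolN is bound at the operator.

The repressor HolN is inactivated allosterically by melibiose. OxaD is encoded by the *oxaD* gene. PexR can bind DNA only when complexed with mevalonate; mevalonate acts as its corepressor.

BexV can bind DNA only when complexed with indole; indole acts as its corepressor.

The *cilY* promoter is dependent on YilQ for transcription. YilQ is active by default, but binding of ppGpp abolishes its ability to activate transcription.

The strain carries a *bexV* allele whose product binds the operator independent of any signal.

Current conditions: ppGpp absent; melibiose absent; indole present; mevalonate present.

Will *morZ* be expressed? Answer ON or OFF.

BexV is constitutively active in this strain.
Mevalonate is present, so PexR is active.
Melibiose is absent, so HolN is active.
With repressor HolN bound, *oxaD* is not transcribed.
So OxaD is not produced.
With repressor PexR bound, *fenT* is not transcribed.
So FenT is not produced.
ppGpp is absent, so YilQ is active.
No repressor is bound and YilQ is active, so *cilY* is transcribed.
So CilY is produced and active.
With repressor BexV bound, *morZ* is not transcribed.

OFF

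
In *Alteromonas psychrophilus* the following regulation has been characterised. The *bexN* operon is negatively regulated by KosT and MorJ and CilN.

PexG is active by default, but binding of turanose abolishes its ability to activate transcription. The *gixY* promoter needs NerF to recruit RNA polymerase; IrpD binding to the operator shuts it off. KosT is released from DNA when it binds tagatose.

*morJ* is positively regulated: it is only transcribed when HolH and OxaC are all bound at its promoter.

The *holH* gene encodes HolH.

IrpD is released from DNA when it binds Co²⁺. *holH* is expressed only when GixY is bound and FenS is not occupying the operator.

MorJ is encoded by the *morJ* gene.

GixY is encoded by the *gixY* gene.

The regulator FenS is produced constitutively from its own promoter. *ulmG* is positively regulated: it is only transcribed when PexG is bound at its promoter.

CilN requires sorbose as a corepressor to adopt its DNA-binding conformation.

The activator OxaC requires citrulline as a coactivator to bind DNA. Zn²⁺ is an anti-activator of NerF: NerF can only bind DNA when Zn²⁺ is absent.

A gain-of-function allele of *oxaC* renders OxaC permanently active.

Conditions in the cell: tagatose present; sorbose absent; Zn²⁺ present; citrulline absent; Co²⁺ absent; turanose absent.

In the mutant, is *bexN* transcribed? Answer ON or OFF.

ON

Tagatose is present, so KosT is inactive.
FenS is produced constitutively and is active.
Zn²⁺ is present, so NerF is inactive.
Co²⁺ is absent, so IrpD is active.
With repressor IrpD bound, *gixY* is not transcribed.
So GixY is not produced.
With repressor FenS bound, *holH* is not transcribed.
So HolH is not produced.
OxaC is constitutively active in this strain.
Required activator HolH is absent, so *morJ* is not transcribed.
So MorJ is not produced.
Sorbose is absent, so CilN is inactive.
With no repressor bound, *bexN* is transcribed.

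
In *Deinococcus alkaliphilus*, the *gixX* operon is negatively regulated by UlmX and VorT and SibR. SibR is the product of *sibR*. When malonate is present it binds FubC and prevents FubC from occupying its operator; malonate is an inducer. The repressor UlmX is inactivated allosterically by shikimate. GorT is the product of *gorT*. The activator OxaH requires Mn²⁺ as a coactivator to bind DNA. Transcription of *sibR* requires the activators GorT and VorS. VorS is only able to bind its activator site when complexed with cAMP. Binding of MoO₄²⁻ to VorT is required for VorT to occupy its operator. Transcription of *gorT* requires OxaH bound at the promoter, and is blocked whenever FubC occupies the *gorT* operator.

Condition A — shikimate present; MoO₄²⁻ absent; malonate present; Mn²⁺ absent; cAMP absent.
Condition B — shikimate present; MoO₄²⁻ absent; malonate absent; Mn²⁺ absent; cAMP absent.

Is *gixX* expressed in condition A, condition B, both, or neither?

Condition A:
Shikimate is present, so UlmX is inactive.
MoO₄²⁻ is absent, so VorT is inactive.
Malonate is present, so FubC is inactive.
Mn²⁺ is absent, so OxaH is inactive.
Required activator OxaH is absent, so *gorT* is not transcribed.
So GorT is not produced.
cAMP is absent, so VorS is inactive.
Required activator GorT is absent, so *sibR* is not transcribed.
So SibR is not produced.
With no repressor bound, *gixX* is transcribed.
→ *gixX* is ON in A.
Condition B:
Shikimate is present, so UlmX is inactive.
MoO₄²⁻ is absent, so VorT is inactive.
Malonate is absent, so FubC is active.
Mn²⁺ is absent, so OxaH is inactive.
With repressor FubC bound, *gorT* is not transcribed.
So GorT is not produced.
cAMP is absent, so VorS is inactive.
Required activator GorT is absent, so *sibR* is not transcribed.
So SibR is not produced.
With no repressor bound, *gixX* is transcribed.
→ *gixX* is ON in B.

both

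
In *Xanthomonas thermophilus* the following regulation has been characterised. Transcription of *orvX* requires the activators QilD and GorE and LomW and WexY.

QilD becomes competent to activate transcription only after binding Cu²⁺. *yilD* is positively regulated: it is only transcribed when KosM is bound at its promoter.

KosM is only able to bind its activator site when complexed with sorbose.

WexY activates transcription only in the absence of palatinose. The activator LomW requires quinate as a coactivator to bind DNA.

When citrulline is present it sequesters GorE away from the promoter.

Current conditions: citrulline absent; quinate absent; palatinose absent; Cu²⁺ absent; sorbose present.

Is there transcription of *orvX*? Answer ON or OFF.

OFF

Cu²⁺ is absent, so QilD is inactive.
Citrulline is absent, so GorE is active.
Quinate is absent, so LomW is inactive.
Palatinose is absent, so WexY is active.
Required activator QilD is absent, so *orvX* is not transcribed.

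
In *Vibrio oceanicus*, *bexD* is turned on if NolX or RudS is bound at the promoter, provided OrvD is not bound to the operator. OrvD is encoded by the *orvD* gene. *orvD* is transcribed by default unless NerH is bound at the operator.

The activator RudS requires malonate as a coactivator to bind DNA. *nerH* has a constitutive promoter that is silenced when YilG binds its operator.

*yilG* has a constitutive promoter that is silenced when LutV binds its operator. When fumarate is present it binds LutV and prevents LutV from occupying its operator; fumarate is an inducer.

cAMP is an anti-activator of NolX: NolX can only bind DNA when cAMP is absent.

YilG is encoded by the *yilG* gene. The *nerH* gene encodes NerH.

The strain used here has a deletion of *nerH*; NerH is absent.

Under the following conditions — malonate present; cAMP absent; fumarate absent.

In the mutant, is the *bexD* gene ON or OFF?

cAMP is absent, so NolX is active.
NerH is non-functional in this strain, so it has no effect.
With no repressor bound, *orvD* is transcribed.
So OrvD is produced and active.
Malonate is present, so RudS is active.
With repressor OrvD bound, *bexD* is not transcribed.

OFF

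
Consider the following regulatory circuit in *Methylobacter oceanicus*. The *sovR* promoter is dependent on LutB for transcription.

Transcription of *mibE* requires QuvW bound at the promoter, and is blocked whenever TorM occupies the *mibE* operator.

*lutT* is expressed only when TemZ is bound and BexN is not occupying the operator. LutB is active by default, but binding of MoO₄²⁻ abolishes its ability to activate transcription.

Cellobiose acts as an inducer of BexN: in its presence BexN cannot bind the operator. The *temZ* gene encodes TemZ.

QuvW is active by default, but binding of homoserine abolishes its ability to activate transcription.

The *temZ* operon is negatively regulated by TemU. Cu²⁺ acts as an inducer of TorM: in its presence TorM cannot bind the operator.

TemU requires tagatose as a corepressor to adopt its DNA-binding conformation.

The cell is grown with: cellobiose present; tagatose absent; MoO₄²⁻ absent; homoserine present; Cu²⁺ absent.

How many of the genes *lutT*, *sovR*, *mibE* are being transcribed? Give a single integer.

2

Tagatose is absent, so TemU is inactive.
With no repressor bound, *temZ* is transcribed.
So TemZ is produced and active.
Cellobiose is present, so BexN is inactive.
No repressor is bound and TemZ is active, so *lutT* is transcribed.
→ *lutT* is ON.
MoO₄²⁻ is absent, so LutB is active.
No repressor is bound and LutB is active, so *sovR* is transcribed.
→ *sovR* is ON.
Cu²⁺ is absent, so TorM is active.
Homoserine is present, so QuvW is inactive.
With repressor TorM bound, *mibE* is not transcribed.
→ *mibE* is OFF.
2 of the 3 genes are transcribed.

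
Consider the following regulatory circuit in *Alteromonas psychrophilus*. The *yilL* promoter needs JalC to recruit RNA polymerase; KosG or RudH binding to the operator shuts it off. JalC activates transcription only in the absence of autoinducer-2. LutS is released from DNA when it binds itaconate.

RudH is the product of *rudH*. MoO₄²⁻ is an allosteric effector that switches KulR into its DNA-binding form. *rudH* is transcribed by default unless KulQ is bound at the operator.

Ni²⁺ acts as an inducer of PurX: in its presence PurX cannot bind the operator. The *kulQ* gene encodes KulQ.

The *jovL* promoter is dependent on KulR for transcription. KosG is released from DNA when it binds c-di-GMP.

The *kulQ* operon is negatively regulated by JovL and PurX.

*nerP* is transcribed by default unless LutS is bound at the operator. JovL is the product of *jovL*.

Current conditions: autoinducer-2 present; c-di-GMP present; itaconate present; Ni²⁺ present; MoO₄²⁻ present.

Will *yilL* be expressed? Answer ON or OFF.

OFF

c-di-GMP is present, so KosG is inactive.
Autoinducer-2 is present, so JalC is inactive.
MoO₄²⁻ is present, so KulR is active.
No repressor is bound and KulR is active, so *jovL* is transcribed.
So JovL is produced and active.
Ni²⁺ is present, so PurX is inactive.
With repressor JovL bound, *kulQ* is not transcribed.
So KulQ is not produced.
With no repressor bound, *rudH* is transcribed.
So RudH is produced and active.
With repressor RudH bound, *yilL* is not transcribed.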